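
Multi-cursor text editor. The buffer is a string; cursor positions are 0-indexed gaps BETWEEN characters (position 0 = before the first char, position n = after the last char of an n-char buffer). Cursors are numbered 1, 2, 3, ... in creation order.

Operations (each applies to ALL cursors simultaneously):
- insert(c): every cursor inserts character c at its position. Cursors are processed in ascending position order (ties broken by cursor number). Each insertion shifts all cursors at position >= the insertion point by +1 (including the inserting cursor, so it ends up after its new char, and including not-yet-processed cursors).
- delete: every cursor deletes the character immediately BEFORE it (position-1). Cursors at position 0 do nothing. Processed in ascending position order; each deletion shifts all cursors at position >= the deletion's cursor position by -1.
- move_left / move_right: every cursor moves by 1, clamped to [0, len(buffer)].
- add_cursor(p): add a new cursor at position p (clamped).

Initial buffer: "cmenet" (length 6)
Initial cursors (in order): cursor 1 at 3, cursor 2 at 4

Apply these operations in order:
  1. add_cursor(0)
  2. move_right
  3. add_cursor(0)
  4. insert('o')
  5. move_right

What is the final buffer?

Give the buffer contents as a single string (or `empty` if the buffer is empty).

After op 1 (add_cursor(0)): buffer="cmenet" (len 6), cursors c3@0 c1@3 c2@4, authorship ......
After op 2 (move_right): buffer="cmenet" (len 6), cursors c3@1 c1@4 c2@5, authorship ......
After op 3 (add_cursor(0)): buffer="cmenet" (len 6), cursors c4@0 c3@1 c1@4 c2@5, authorship ......
After op 4 (insert('o')): buffer="ocomenoeot" (len 10), cursors c4@1 c3@3 c1@7 c2@9, authorship 4.3...1.2.
After op 5 (move_right): buffer="ocomenoeot" (len 10), cursors c4@2 c3@4 c1@8 c2@10, authorship 4.3...1.2.

Answer: ocomenoeot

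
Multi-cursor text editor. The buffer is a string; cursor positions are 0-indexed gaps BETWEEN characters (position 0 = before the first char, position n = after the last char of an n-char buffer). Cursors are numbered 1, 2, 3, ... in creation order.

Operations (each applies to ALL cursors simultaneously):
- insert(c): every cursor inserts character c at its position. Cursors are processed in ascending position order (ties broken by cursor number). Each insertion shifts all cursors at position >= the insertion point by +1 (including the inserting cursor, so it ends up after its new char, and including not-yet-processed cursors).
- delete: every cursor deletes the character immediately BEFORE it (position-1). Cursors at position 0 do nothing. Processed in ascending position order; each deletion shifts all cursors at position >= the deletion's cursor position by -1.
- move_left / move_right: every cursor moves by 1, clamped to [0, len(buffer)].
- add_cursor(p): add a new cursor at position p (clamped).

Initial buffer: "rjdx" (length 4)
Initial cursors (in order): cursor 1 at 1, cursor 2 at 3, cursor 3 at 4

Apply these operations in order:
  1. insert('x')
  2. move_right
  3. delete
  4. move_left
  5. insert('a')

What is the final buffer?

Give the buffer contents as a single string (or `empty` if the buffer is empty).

Answer: raxdaax

Derivation:
After op 1 (insert('x')): buffer="rxjdxxx" (len 7), cursors c1@2 c2@5 c3@7, authorship .1..2.3
After op 2 (move_right): buffer="rxjdxxx" (len 7), cursors c1@3 c2@6 c3@7, authorship .1..2.3
After op 3 (delete): buffer="rxdx" (len 4), cursors c1@2 c2@4 c3@4, authorship .1.2
After op 4 (move_left): buffer="rxdx" (len 4), cursors c1@1 c2@3 c3@3, authorship .1.2
After op 5 (insert('a')): buffer="raxdaax" (len 7), cursors c1@2 c2@6 c3@6, authorship .11.232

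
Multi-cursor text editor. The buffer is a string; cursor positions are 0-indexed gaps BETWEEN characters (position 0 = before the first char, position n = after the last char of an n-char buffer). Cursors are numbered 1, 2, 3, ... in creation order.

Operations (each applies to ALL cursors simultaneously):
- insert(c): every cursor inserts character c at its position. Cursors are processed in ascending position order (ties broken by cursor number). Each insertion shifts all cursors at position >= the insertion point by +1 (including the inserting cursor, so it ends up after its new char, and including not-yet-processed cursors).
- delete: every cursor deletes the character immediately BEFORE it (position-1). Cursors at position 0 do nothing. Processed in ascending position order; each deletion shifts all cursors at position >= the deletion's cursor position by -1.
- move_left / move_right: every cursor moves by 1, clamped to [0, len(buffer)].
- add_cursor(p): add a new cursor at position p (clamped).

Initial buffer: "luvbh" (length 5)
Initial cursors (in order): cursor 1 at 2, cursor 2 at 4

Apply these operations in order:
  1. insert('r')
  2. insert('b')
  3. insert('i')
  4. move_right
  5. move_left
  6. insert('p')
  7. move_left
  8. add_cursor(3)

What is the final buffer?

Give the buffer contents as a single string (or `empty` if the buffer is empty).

Answer: lurbipvbrbiph

Derivation:
After op 1 (insert('r')): buffer="lurvbrh" (len 7), cursors c1@3 c2@6, authorship ..1..2.
After op 2 (insert('b')): buffer="lurbvbrbh" (len 9), cursors c1@4 c2@8, authorship ..11..22.
After op 3 (insert('i')): buffer="lurbivbrbih" (len 11), cursors c1@5 c2@10, authorship ..111..222.
After op 4 (move_right): buffer="lurbivbrbih" (len 11), cursors c1@6 c2@11, authorship ..111..222.
After op 5 (move_left): buffer="lurbivbrbih" (len 11), cursors c1@5 c2@10, authorship ..111..222.
After op 6 (insert('p')): buffer="lurbipvbrbiph" (len 13), cursors c1@6 c2@12, authorship ..1111..2222.
After op 7 (move_left): buffer="lurbipvbrbiph" (len 13), cursors c1@5 c2@11, authorship ..1111..2222.
After op 8 (add_cursor(3)): buffer="lurbipvbrbiph" (len 13), cursors c3@3 c1@5 c2@11, authorship ..1111..2222.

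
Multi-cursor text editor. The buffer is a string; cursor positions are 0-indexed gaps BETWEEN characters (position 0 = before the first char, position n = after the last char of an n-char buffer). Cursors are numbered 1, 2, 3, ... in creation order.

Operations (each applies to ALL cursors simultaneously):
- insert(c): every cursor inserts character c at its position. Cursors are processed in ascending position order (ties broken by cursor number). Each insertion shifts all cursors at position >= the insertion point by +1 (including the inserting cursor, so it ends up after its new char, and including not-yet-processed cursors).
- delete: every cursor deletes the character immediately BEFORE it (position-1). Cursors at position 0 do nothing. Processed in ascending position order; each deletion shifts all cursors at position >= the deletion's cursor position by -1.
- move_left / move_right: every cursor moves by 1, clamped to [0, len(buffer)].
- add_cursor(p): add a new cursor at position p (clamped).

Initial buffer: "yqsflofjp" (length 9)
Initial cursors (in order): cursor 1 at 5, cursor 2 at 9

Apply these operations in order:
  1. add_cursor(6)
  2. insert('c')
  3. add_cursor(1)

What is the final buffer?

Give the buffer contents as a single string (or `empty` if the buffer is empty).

Answer: yqsflcocfjpc

Derivation:
After op 1 (add_cursor(6)): buffer="yqsflofjp" (len 9), cursors c1@5 c3@6 c2@9, authorship .........
After op 2 (insert('c')): buffer="yqsflcocfjpc" (len 12), cursors c1@6 c3@8 c2@12, authorship .....1.3...2
After op 3 (add_cursor(1)): buffer="yqsflcocfjpc" (len 12), cursors c4@1 c1@6 c3@8 c2@12, authorship .....1.3...2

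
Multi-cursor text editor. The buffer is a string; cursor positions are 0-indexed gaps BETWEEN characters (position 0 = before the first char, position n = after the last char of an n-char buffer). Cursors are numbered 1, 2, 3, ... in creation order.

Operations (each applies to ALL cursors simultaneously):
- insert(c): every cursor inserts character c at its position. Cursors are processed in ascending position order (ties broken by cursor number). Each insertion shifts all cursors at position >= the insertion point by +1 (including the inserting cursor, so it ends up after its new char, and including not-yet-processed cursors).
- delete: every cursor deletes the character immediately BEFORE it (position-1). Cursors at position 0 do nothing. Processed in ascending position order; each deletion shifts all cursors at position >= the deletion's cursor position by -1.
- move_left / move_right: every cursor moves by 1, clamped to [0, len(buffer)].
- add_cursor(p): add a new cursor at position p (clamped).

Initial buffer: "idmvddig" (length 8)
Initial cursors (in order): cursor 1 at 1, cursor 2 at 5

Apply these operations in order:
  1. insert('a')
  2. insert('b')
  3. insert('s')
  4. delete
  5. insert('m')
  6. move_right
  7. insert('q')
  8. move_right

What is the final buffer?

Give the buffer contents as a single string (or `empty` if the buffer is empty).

After op 1 (insert('a')): buffer="iadmvdadig" (len 10), cursors c1@2 c2@7, authorship .1....2...
After op 2 (insert('b')): buffer="iabdmvdabdig" (len 12), cursors c1@3 c2@9, authorship .11....22...
After op 3 (insert('s')): buffer="iabsdmvdabsdig" (len 14), cursors c1@4 c2@11, authorship .111....222...
After op 4 (delete): buffer="iabdmvdabdig" (len 12), cursors c1@3 c2@9, authorship .11....22...
After op 5 (insert('m')): buffer="iabmdmvdabmdig" (len 14), cursors c1@4 c2@11, authorship .111....222...
After op 6 (move_right): buffer="iabmdmvdabmdig" (len 14), cursors c1@5 c2@12, authorship .111....222...
After op 7 (insert('q')): buffer="iabmdqmvdabmdqig" (len 16), cursors c1@6 c2@14, authorship .111.1...222.2..
After op 8 (move_right): buffer="iabmdqmvdabmdqig" (len 16), cursors c1@7 c2@15, authorship .111.1...222.2..

Answer: iabmdqmvdabmdqig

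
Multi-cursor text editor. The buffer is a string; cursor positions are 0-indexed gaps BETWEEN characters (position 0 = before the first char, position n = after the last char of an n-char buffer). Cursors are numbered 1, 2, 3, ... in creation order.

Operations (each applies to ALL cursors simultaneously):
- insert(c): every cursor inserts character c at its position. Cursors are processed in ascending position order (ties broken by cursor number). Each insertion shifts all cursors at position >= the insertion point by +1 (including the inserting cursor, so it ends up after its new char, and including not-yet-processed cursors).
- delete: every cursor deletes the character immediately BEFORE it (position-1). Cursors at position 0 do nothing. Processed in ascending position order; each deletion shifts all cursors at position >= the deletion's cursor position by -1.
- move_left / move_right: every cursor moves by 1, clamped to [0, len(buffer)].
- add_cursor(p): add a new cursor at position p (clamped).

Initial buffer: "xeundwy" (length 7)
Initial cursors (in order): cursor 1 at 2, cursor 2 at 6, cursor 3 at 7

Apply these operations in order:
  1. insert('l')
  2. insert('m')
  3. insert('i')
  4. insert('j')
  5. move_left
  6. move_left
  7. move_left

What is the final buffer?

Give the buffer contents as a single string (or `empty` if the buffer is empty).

Answer: xelmijundwlmijylmij

Derivation:
After op 1 (insert('l')): buffer="xelundwlyl" (len 10), cursors c1@3 c2@8 c3@10, authorship ..1....2.3
After op 2 (insert('m')): buffer="xelmundwlmylm" (len 13), cursors c1@4 c2@10 c3@13, authorship ..11....22.33
After op 3 (insert('i')): buffer="xelmiundwlmiylmi" (len 16), cursors c1@5 c2@12 c3@16, authorship ..111....222.333
After op 4 (insert('j')): buffer="xelmijundwlmijylmij" (len 19), cursors c1@6 c2@14 c3@19, authorship ..1111....2222.3333
After op 5 (move_left): buffer="xelmijundwlmijylmij" (len 19), cursors c1@5 c2@13 c3@18, authorship ..1111....2222.3333
After op 6 (move_left): buffer="xelmijundwlmijylmij" (len 19), cursors c1@4 c2@12 c3@17, authorship ..1111....2222.3333
After op 7 (move_left): buffer="xelmijundwlmijylmij" (len 19), cursors c1@3 c2@11 c3@16, authorship ..1111....2222.3333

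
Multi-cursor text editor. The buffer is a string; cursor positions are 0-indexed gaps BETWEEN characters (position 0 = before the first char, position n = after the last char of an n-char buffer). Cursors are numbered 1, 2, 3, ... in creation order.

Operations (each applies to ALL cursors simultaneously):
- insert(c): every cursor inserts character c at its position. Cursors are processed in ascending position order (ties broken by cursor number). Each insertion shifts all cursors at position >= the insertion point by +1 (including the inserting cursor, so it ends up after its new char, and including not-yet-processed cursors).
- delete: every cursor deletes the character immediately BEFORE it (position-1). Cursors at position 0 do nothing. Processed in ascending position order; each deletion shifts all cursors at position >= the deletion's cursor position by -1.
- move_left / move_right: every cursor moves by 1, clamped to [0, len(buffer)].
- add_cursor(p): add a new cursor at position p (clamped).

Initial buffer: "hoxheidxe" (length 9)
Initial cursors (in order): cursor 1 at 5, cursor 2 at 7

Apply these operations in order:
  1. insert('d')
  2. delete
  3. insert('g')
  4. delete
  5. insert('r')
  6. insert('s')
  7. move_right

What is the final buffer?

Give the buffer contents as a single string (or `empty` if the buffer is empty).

Answer: hoxhersidrsxe

Derivation:
After op 1 (insert('d')): buffer="hoxhediddxe" (len 11), cursors c1@6 c2@9, authorship .....1..2..
After op 2 (delete): buffer="hoxheidxe" (len 9), cursors c1@5 c2@7, authorship .........
After op 3 (insert('g')): buffer="hoxhegidgxe" (len 11), cursors c1@6 c2@9, authorship .....1..2..
After op 4 (delete): buffer="hoxheidxe" (len 9), cursors c1@5 c2@7, authorship .........
After op 5 (insert('r')): buffer="hoxheridrxe" (len 11), cursors c1@6 c2@9, authorship .....1..2..
After op 6 (insert('s')): buffer="hoxhersidrsxe" (len 13), cursors c1@7 c2@11, authorship .....11..22..
After op 7 (move_right): buffer="hoxhersidrsxe" (len 13), cursors c1@8 c2@12, authorship .....11..22..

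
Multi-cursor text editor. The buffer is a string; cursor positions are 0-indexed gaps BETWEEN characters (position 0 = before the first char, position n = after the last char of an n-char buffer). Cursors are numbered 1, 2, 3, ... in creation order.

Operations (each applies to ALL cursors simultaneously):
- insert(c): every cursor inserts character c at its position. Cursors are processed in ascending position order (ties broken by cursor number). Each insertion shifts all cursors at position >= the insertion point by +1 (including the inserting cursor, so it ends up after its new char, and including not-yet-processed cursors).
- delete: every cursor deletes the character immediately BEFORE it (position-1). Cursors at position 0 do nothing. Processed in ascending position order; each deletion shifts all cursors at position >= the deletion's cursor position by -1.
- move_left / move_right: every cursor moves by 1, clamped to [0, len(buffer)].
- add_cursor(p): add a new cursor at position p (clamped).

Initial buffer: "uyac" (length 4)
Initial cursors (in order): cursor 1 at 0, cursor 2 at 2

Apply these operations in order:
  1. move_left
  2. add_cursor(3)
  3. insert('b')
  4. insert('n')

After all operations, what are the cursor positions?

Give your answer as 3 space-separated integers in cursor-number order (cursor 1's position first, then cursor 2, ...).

After op 1 (move_left): buffer="uyac" (len 4), cursors c1@0 c2@1, authorship ....
After op 2 (add_cursor(3)): buffer="uyac" (len 4), cursors c1@0 c2@1 c3@3, authorship ....
After op 3 (insert('b')): buffer="bubyabc" (len 7), cursors c1@1 c2@3 c3@6, authorship 1.2..3.
After op 4 (insert('n')): buffer="bnubnyabnc" (len 10), cursors c1@2 c2@5 c3@9, authorship 11.22..33.

Answer: 2 5 9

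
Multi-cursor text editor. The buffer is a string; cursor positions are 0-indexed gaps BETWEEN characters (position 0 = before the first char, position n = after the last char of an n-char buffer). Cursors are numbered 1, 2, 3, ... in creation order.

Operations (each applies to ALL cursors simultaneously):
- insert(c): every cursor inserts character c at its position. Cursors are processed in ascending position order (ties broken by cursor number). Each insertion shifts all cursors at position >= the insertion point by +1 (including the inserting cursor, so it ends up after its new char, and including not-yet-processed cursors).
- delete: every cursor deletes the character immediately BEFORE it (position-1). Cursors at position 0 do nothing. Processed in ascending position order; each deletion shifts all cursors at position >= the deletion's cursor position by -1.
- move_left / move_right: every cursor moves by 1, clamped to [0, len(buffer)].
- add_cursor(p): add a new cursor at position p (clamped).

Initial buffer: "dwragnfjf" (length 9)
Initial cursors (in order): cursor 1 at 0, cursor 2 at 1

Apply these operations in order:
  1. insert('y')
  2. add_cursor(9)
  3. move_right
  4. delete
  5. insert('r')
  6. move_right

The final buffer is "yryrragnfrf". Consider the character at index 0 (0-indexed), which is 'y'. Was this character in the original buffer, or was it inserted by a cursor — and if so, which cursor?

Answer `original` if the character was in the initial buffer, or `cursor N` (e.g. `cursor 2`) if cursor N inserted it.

After op 1 (insert('y')): buffer="ydywragnfjf" (len 11), cursors c1@1 c2@3, authorship 1.2........
After op 2 (add_cursor(9)): buffer="ydywragnfjf" (len 11), cursors c1@1 c2@3 c3@9, authorship 1.2........
After op 3 (move_right): buffer="ydywragnfjf" (len 11), cursors c1@2 c2@4 c3@10, authorship 1.2........
After op 4 (delete): buffer="yyragnff" (len 8), cursors c1@1 c2@2 c3@7, authorship 12......
After op 5 (insert('r')): buffer="yryrragnfrf" (len 11), cursors c1@2 c2@4 c3@10, authorship 1122.....3.
After op 6 (move_right): buffer="yryrragnfrf" (len 11), cursors c1@3 c2@5 c3@11, authorship 1122.....3.
Authorship (.=original, N=cursor N): 1 1 2 2 . . . . . 3 .
Index 0: author = 1

Answer: cursor 1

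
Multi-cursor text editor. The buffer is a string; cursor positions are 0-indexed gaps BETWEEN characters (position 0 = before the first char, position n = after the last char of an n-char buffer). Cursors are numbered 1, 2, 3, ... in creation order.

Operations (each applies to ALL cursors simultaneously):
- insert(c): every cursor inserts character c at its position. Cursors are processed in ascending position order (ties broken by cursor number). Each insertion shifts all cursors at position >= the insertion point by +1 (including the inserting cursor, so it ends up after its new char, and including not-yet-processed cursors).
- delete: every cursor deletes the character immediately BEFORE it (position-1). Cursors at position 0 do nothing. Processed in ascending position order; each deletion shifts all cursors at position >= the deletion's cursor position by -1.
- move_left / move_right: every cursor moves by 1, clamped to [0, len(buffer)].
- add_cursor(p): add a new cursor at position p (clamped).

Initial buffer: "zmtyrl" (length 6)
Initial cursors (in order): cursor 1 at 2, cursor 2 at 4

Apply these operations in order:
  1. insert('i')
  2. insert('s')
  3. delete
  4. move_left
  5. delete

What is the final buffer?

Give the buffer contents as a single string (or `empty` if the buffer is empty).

After op 1 (insert('i')): buffer="zmityirl" (len 8), cursors c1@3 c2@6, authorship ..1..2..
After op 2 (insert('s')): buffer="zmistyisrl" (len 10), cursors c1@4 c2@8, authorship ..11..22..
After op 3 (delete): buffer="zmityirl" (len 8), cursors c1@3 c2@6, authorship ..1..2..
After op 4 (move_left): buffer="zmityirl" (len 8), cursors c1@2 c2@5, authorship ..1..2..
After op 5 (delete): buffer="zitirl" (len 6), cursors c1@1 c2@3, authorship .1.2..

Answer: zitirl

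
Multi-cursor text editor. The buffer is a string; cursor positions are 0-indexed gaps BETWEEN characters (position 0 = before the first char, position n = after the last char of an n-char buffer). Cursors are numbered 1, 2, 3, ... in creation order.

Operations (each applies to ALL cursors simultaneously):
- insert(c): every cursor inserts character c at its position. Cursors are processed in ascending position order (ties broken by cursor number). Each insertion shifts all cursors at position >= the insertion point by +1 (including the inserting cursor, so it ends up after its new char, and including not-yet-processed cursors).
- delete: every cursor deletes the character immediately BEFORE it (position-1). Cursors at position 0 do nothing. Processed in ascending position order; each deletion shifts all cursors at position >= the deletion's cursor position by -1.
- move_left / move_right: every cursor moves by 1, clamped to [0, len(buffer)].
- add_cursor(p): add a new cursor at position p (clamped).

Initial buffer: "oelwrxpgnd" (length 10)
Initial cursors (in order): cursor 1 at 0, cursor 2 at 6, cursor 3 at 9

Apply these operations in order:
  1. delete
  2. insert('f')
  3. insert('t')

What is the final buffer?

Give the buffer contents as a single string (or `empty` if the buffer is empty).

Answer: ftoelwrftpgftd

Derivation:
After op 1 (delete): buffer="oelwrpgd" (len 8), cursors c1@0 c2@5 c3@7, authorship ........
After op 2 (insert('f')): buffer="foelwrfpgfd" (len 11), cursors c1@1 c2@7 c3@10, authorship 1.....2..3.
After op 3 (insert('t')): buffer="ftoelwrftpgftd" (len 14), cursors c1@2 c2@9 c3@13, authorship 11.....22..33.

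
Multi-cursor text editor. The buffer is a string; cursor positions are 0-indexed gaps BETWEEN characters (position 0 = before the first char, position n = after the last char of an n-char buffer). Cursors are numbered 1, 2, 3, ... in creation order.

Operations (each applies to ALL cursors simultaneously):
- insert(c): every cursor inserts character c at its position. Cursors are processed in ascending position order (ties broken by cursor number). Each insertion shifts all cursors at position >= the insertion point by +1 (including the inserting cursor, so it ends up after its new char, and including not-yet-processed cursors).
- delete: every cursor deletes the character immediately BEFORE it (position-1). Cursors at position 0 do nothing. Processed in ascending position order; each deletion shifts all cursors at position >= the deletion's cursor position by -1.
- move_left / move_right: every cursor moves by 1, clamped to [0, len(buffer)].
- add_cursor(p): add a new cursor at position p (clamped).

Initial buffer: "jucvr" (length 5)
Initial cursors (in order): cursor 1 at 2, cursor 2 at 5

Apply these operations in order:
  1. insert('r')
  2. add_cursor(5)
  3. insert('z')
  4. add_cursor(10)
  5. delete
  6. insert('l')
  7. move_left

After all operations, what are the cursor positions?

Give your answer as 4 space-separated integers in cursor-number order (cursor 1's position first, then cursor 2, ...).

Answer: 3 9 6 9

Derivation:
After op 1 (insert('r')): buffer="jurcvrr" (len 7), cursors c1@3 c2@7, authorship ..1...2
After op 2 (add_cursor(5)): buffer="jurcvrr" (len 7), cursors c1@3 c3@5 c2@7, authorship ..1...2
After op 3 (insert('z')): buffer="jurzcvzrrz" (len 10), cursors c1@4 c3@7 c2@10, authorship ..11..3.22
After op 4 (add_cursor(10)): buffer="jurzcvzrrz" (len 10), cursors c1@4 c3@7 c2@10 c4@10, authorship ..11..3.22
After op 5 (delete): buffer="jurcvr" (len 6), cursors c1@3 c3@5 c2@6 c4@6, authorship ..1...
After op 6 (insert('l')): buffer="jurlcvlrll" (len 10), cursors c1@4 c3@7 c2@10 c4@10, authorship ..11..3.24
After op 7 (move_left): buffer="jurlcvlrll" (len 10), cursors c1@3 c3@6 c2@9 c4@9, authorship ..11..3.24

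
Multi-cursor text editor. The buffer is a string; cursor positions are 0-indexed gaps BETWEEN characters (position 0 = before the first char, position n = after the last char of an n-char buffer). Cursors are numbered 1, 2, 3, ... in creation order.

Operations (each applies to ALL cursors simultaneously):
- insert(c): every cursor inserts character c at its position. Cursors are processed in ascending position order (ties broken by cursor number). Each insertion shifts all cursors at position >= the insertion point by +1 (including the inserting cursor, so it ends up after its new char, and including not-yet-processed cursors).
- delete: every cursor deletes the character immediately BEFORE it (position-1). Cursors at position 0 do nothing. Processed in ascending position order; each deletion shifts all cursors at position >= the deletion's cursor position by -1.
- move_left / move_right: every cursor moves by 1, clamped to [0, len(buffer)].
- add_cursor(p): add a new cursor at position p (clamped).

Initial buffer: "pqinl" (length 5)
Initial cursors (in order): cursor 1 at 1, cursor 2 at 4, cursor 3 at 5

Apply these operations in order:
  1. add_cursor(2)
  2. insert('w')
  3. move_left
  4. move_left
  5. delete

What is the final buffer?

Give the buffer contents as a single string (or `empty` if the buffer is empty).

After op 1 (add_cursor(2)): buffer="pqinl" (len 5), cursors c1@1 c4@2 c2@4 c3@5, authorship .....
After op 2 (insert('w')): buffer="pwqwinwlw" (len 9), cursors c1@2 c4@4 c2@7 c3@9, authorship .1.4..2.3
After op 3 (move_left): buffer="pwqwinwlw" (len 9), cursors c1@1 c4@3 c2@6 c3@8, authorship .1.4..2.3
After op 4 (move_left): buffer="pwqwinwlw" (len 9), cursors c1@0 c4@2 c2@5 c3@7, authorship .1.4..2.3
After op 5 (delete): buffer="pqwnlw" (len 6), cursors c1@0 c4@1 c2@3 c3@4, authorship ..4..3

Answer: pqwnlw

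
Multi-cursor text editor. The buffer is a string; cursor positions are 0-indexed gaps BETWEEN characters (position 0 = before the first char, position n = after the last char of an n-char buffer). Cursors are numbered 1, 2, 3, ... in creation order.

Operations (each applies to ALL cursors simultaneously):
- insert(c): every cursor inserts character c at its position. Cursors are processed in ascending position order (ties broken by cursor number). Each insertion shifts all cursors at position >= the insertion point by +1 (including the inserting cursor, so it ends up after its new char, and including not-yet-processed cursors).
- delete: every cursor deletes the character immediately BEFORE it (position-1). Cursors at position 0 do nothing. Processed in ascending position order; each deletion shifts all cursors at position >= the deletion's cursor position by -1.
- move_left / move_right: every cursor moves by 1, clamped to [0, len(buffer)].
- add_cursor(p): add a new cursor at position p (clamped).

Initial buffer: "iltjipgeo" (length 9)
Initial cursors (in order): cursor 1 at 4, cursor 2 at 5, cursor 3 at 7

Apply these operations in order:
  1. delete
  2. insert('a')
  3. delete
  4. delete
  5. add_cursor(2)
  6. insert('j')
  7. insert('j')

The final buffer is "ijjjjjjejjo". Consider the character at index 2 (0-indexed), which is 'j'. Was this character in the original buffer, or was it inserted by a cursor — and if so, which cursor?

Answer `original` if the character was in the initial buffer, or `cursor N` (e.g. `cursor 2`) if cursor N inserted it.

Answer: cursor 2

Derivation:
After op 1 (delete): buffer="iltpeo" (len 6), cursors c1@3 c2@3 c3@4, authorship ......
After op 2 (insert('a')): buffer="iltaapaeo" (len 9), cursors c1@5 c2@5 c3@7, authorship ...12.3..
After op 3 (delete): buffer="iltpeo" (len 6), cursors c1@3 c2@3 c3@4, authorship ......
After op 4 (delete): buffer="ieo" (len 3), cursors c1@1 c2@1 c3@1, authorship ...
After op 5 (add_cursor(2)): buffer="ieo" (len 3), cursors c1@1 c2@1 c3@1 c4@2, authorship ...
After op 6 (insert('j')): buffer="ijjjejo" (len 7), cursors c1@4 c2@4 c3@4 c4@6, authorship .123.4.
After op 7 (insert('j')): buffer="ijjjjjjejjo" (len 11), cursors c1@7 c2@7 c3@7 c4@10, authorship .123123.44.
Authorship (.=original, N=cursor N): . 1 2 3 1 2 3 . 4 4 .
Index 2: author = 2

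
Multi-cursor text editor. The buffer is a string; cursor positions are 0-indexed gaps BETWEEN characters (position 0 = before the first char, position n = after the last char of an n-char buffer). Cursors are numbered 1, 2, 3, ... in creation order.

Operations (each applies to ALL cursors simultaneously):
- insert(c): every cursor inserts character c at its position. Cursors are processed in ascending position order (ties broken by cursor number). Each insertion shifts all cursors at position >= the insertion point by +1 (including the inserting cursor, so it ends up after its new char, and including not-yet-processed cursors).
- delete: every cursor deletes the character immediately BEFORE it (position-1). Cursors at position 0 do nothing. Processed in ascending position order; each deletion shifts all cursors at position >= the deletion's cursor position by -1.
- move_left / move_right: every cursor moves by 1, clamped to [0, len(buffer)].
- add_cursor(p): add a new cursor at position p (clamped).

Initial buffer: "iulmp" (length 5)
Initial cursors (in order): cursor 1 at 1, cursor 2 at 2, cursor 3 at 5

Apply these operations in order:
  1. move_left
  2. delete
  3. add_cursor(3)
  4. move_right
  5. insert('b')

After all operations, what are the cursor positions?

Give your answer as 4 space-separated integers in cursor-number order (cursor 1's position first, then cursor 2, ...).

After op 1 (move_left): buffer="iulmp" (len 5), cursors c1@0 c2@1 c3@4, authorship .....
After op 2 (delete): buffer="ulp" (len 3), cursors c1@0 c2@0 c3@2, authorship ...
After op 3 (add_cursor(3)): buffer="ulp" (len 3), cursors c1@0 c2@0 c3@2 c4@3, authorship ...
After op 4 (move_right): buffer="ulp" (len 3), cursors c1@1 c2@1 c3@3 c4@3, authorship ...
After op 5 (insert('b')): buffer="ubblpbb" (len 7), cursors c1@3 c2@3 c3@7 c4@7, authorship .12..34

Answer: 3 3 7 7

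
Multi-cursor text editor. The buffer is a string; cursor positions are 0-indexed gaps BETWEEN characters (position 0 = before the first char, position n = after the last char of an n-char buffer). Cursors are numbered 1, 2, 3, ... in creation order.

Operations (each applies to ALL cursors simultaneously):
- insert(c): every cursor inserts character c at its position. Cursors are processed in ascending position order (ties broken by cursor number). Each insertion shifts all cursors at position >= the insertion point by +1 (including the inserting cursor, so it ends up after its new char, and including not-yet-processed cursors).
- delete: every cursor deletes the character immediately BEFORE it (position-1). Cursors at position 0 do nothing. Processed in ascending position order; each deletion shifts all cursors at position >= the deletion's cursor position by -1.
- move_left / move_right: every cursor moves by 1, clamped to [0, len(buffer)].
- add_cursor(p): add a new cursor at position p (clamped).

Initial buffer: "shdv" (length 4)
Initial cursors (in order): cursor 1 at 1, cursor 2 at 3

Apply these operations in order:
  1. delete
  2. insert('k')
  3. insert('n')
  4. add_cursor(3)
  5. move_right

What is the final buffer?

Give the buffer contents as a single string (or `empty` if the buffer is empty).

Answer: knhknv

Derivation:
After op 1 (delete): buffer="hv" (len 2), cursors c1@0 c2@1, authorship ..
After op 2 (insert('k')): buffer="khkv" (len 4), cursors c1@1 c2@3, authorship 1.2.
After op 3 (insert('n')): buffer="knhknv" (len 6), cursors c1@2 c2@5, authorship 11.22.
After op 4 (add_cursor(3)): buffer="knhknv" (len 6), cursors c1@2 c3@3 c2@5, authorship 11.22.
After op 5 (move_right): buffer="knhknv" (len 6), cursors c1@3 c3@4 c2@6, authorship 11.22.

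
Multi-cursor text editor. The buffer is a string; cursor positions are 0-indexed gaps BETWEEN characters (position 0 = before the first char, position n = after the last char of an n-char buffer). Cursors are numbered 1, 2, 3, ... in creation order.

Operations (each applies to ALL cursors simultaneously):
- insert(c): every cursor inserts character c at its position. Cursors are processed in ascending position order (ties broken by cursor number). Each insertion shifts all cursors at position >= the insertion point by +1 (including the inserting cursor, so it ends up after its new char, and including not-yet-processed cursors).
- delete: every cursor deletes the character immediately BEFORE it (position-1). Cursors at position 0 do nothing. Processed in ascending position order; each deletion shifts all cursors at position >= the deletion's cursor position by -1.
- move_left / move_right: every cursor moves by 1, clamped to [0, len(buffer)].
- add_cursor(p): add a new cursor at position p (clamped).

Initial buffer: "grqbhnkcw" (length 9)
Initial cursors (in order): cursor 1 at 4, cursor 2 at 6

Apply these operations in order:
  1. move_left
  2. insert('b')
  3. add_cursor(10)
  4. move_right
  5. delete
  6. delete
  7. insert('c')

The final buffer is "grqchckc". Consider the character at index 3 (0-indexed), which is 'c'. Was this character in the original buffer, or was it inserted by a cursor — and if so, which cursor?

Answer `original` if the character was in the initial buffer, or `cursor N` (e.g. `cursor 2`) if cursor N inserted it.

Answer: cursor 1

Derivation:
After op 1 (move_left): buffer="grqbhnkcw" (len 9), cursors c1@3 c2@5, authorship .........
After op 2 (insert('b')): buffer="grqbbhbnkcw" (len 11), cursors c1@4 c2@7, authorship ...1..2....
After op 3 (add_cursor(10)): buffer="grqbbhbnkcw" (len 11), cursors c1@4 c2@7 c3@10, authorship ...1..2....
After op 4 (move_right): buffer="grqbbhbnkcw" (len 11), cursors c1@5 c2@8 c3@11, authorship ...1..2....
After op 5 (delete): buffer="grqbhbkc" (len 8), cursors c1@4 c2@6 c3@8, authorship ...1.2..
After op 6 (delete): buffer="grqhk" (len 5), cursors c1@3 c2@4 c3@5, authorship .....
After op 7 (insert('c')): buffer="grqchckc" (len 8), cursors c1@4 c2@6 c3@8, authorship ...1.2.3
Authorship (.=original, N=cursor N): . . . 1 . 2 . 3
Index 3: author = 1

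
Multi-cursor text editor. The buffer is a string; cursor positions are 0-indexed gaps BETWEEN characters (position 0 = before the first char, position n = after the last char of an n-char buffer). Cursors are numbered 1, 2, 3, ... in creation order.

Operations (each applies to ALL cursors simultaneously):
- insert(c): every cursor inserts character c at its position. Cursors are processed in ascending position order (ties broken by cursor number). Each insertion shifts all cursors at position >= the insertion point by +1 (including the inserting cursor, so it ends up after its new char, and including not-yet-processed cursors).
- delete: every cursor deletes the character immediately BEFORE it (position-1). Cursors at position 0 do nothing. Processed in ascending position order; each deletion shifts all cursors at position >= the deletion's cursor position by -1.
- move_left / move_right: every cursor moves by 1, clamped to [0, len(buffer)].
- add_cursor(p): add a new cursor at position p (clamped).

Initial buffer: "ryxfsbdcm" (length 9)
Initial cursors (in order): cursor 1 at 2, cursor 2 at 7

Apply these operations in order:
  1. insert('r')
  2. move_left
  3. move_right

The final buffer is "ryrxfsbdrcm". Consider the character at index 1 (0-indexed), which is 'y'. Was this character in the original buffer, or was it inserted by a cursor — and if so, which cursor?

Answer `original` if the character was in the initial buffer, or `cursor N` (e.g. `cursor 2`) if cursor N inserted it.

Answer: original

Derivation:
After op 1 (insert('r')): buffer="ryrxfsbdrcm" (len 11), cursors c1@3 c2@9, authorship ..1.....2..
After op 2 (move_left): buffer="ryrxfsbdrcm" (len 11), cursors c1@2 c2@8, authorship ..1.....2..
After op 3 (move_right): buffer="ryrxfsbdrcm" (len 11), cursors c1@3 c2@9, authorship ..1.....2..
Authorship (.=original, N=cursor N): . . 1 . . . . . 2 . .
Index 1: author = original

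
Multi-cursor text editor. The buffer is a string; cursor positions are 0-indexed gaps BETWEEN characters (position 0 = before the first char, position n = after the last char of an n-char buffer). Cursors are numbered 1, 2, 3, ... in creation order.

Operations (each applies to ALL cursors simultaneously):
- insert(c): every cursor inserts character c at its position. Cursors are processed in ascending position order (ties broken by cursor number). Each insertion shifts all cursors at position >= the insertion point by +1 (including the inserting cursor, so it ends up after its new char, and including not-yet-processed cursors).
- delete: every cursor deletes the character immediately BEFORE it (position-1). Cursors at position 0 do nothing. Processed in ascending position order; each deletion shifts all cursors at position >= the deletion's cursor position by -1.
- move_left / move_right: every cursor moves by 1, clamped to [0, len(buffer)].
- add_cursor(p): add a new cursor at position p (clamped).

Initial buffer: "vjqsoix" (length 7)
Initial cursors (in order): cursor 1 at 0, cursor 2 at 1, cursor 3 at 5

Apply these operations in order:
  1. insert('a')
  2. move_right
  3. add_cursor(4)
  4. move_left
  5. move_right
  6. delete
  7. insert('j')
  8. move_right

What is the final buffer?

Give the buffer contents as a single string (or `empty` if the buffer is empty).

Answer: ajjjqsoajx

Derivation:
After op 1 (insert('a')): buffer="avajqsoaix" (len 10), cursors c1@1 c2@3 c3@8, authorship 1.2....3..
After op 2 (move_right): buffer="avajqsoaix" (len 10), cursors c1@2 c2@4 c3@9, authorship 1.2....3..
After op 3 (add_cursor(4)): buffer="avajqsoaix" (len 10), cursors c1@2 c2@4 c4@4 c3@9, authorship 1.2....3..
After op 4 (move_left): buffer="avajqsoaix" (len 10), cursors c1@1 c2@3 c4@3 c3@8, authorship 1.2....3..
After op 5 (move_right): buffer="avajqsoaix" (len 10), cursors c1@2 c2@4 c4@4 c3@9, authorship 1.2....3..
After op 6 (delete): buffer="aqsoax" (len 6), cursors c1@1 c2@1 c4@1 c3@5, authorship 1...3.
After op 7 (insert('j')): buffer="ajjjqsoajx" (len 10), cursors c1@4 c2@4 c4@4 c3@9, authorship 1124...33.
After op 8 (move_right): buffer="ajjjqsoajx" (len 10), cursors c1@5 c2@5 c4@5 c3@10, authorship 1124...33.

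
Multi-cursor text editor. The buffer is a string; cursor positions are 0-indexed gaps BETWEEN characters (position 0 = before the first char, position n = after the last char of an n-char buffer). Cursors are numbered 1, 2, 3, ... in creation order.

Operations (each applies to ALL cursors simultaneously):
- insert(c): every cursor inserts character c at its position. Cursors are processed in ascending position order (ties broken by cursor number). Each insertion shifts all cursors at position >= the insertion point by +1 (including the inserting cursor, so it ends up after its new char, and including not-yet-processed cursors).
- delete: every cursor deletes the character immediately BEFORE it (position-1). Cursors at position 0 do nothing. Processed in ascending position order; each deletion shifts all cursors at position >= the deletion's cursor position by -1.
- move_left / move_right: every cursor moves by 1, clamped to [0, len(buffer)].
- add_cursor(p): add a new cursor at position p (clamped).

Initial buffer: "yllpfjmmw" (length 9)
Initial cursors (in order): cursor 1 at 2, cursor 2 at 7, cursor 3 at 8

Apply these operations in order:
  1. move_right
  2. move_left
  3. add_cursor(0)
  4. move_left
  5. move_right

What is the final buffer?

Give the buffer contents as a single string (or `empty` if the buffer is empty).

Answer: yllpfjmmw

Derivation:
After op 1 (move_right): buffer="yllpfjmmw" (len 9), cursors c1@3 c2@8 c3@9, authorship .........
After op 2 (move_left): buffer="yllpfjmmw" (len 9), cursors c1@2 c2@7 c3@8, authorship .........
After op 3 (add_cursor(0)): buffer="yllpfjmmw" (len 9), cursors c4@0 c1@2 c2@7 c3@8, authorship .........
After op 4 (move_left): buffer="yllpfjmmw" (len 9), cursors c4@0 c1@1 c2@6 c3@7, authorship .........
After op 5 (move_right): buffer="yllpfjmmw" (len 9), cursors c4@1 c1@2 c2@7 c3@8, authorship .........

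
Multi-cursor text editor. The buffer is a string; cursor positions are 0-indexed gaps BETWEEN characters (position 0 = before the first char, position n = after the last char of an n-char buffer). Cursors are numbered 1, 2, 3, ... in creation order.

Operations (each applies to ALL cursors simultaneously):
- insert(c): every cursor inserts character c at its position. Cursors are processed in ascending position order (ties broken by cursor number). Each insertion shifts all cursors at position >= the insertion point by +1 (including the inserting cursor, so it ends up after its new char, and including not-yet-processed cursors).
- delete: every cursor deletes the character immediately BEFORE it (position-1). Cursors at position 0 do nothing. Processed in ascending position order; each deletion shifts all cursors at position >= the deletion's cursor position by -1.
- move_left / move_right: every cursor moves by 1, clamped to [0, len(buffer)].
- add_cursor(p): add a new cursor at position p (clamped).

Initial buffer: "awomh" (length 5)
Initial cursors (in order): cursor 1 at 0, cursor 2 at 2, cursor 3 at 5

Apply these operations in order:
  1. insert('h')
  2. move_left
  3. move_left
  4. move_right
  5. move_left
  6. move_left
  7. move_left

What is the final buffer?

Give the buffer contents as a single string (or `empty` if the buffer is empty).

After op 1 (insert('h')): buffer="hawhomhh" (len 8), cursors c1@1 c2@4 c3@8, authorship 1..2...3
After op 2 (move_left): buffer="hawhomhh" (len 8), cursors c1@0 c2@3 c3@7, authorship 1..2...3
After op 3 (move_left): buffer="hawhomhh" (len 8), cursors c1@0 c2@2 c3@6, authorship 1..2...3
After op 4 (move_right): buffer="hawhomhh" (len 8), cursors c1@1 c2@3 c3@7, authorship 1..2...3
After op 5 (move_left): buffer="hawhomhh" (len 8), cursors c1@0 c2@2 c3@6, authorship 1..2...3
After op 6 (move_left): buffer="hawhomhh" (len 8), cursors c1@0 c2@1 c3@5, authorship 1..2...3
After op 7 (move_left): buffer="hawhomhh" (len 8), cursors c1@0 c2@0 c3@4, authorship 1..2...3

Answer: hawhomhh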